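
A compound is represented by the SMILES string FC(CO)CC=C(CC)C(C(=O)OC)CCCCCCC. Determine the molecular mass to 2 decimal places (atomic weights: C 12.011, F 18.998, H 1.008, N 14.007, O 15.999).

302.43 g/mol

First, the molecular formula is C17H31FO3 (counting implicit H from valence).
  C: 17 × 12.011 = 204.187
  F: 1 × 18.998 = 18.998
  H: 31 × 1.008 = 31.248
  O: 3 × 15.999 = 47.997
Sum: 17×12.011 + 1×18.998 + 31×1.008 + 3×15.999 = 302.430 → 302.43 g/mol.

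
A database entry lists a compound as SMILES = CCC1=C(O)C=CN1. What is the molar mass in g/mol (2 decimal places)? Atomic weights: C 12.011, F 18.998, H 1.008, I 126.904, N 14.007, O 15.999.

111.14 g/mol

First, the molecular formula is C6H9NO (counting implicit H from valence).
  C: 6 × 12.011 = 72.066
  H: 9 × 1.008 = 9.072
  N: 1 × 14.007 = 14.007
  O: 1 × 15.999 = 15.999
Sum: 6×12.011 + 9×1.008 + 1×14.007 + 1×15.999 = 111.144 → 111.14 g/mol.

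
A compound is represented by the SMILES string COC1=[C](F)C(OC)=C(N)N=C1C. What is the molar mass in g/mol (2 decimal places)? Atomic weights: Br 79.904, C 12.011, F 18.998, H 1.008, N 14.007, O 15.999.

First, the molecular formula is C8H11FN2O2 (counting implicit H from valence).
  C: 8 × 12.011 = 96.088
  F: 1 × 18.998 = 18.998
  H: 11 × 1.008 = 11.088
  N: 2 × 14.007 = 28.014
  O: 2 × 15.999 = 31.998
Sum: 8×12.011 + 1×18.998 + 11×1.008 + 2×14.007 + 2×15.999 = 186.186 → 186.19 g/mol.

186.19 g/mol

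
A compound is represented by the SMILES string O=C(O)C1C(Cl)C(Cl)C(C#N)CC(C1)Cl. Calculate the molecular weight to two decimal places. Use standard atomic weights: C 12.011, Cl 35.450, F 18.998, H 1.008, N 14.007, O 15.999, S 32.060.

First, the molecular formula is C9H10Cl3NO2 (counting implicit H from valence).
  C: 9 × 12.011 = 108.099
  Cl: 3 × 35.450 = 106.350
  H: 10 × 1.008 = 10.080
  N: 1 × 14.007 = 14.007
  O: 2 × 15.999 = 31.998
Sum: 9×12.011 + 3×35.450 + 10×1.008 + 1×14.007 + 2×15.999 = 270.534 → 270.53 g/mol.

270.53 g/mol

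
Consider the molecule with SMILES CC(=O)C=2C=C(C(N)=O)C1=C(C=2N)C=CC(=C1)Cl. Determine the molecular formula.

Walk through each heavy atom and fill implicit hydrogens from standard valence (C 4, N 3, O 2, S 2, halogen 1):
  atom 1: C, bond orders sum to 1 (valence 4) → 3 H
  atom 2: C, bond orders sum to 4 (valence 4) → 0 H
  atom 3: O, bond orders sum to 2 (valence 2) → 0 H
  atom 4: C, bond orders sum to 4 (valence 4) → 0 H
  atom 5: C, bond orders sum to 3 (valence 4) → 1 H
  atom 6: C, bond orders sum to 4 (valence 4) → 0 H
  atom 7: C, bond orders sum to 4 (valence 4) → 0 H
  atom 8: N, bond orders sum to 1 (valence 3) → 2 H
  atom 9: O, bond orders sum to 2 (valence 2) → 0 H
  atom 10: C, bond orders sum to 4 (valence 4) → 0 H
  atom 11: C, bond orders sum to 4 (valence 4) → 0 H
  atom 12: C, bond orders sum to 4 (valence 4) → 0 H
  atom 13: N, bond orders sum to 1 (valence 3) → 2 H
  atom 14: C, bond orders sum to 3 (valence 4) → 1 H
  atom 15: C, bond orders sum to 3 (valence 4) → 1 H
  atom 16: C, bond orders sum to 4 (valence 4) → 0 H
  atom 17: C, bond orders sum to 3 (valence 4) → 1 H
  atom 18: Cl (halogen, monovalent) → 0 H
Totals → C:13, H:11, Cl:1, N:2, O:2.

C13H11ClN2O2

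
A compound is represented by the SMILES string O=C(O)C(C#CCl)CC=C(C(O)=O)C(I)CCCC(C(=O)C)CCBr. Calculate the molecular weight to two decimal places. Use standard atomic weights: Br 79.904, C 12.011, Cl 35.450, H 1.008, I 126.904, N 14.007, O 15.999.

First, the molecular formula is C17H21BrClIO5 (counting implicit H from valence).
  Br: 1 × 79.904 = 79.904
  C: 17 × 12.011 = 204.187
  Cl: 1 × 35.450 = 35.450
  H: 21 × 1.008 = 21.168
  I: 1 × 126.904 = 126.904
  O: 5 × 15.999 = 79.995
Sum: 1×79.904 + 17×12.011 + 1×35.450 + 21×1.008 + 1×126.904 + 5×15.999 = 547.608 → 547.61 g/mol.

547.61 g/mol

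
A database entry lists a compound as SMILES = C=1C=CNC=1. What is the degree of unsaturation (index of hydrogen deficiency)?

Degree of unsaturation = (number of rings) + (number of π bonds).
Ring closures in the SMILES: 1.
π bonds: 2 double bonds (each 1 DoU) → 2 DoU from unsaturation.
Total DoU = 1 + 2 = 3.

3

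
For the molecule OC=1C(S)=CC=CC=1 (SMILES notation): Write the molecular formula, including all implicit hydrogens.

C6H6OS

Walk through each heavy atom and fill implicit hydrogens from standard valence (C 4, N 3, O 2, S 2, halogen 1):
  atom 1: O, bond orders sum to 1 (valence 2) → 1 H
  atom 2: C, bond orders sum to 4 (valence 4) → 0 H
  atom 3: C, bond orders sum to 4 (valence 4) → 0 H
  atom 4: S, bond orders sum to 1 (valence 2) → 1 H
  atom 5: C, bond orders sum to 3 (valence 4) → 1 H
  atom 6: C, bond orders sum to 3 (valence 4) → 1 H
  atom 7: C, bond orders sum to 3 (valence 4) → 1 H
  atom 8: C, bond orders sum to 3 (valence 4) → 1 H
Totals → C:6, H:6, O:1, S:1.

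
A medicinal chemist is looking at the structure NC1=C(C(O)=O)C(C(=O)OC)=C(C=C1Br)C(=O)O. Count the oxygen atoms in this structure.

Scan the SMILES for O atoms (remember two-letter symbols like Cl and Br are single atoms).
Oxygen count: 6.

6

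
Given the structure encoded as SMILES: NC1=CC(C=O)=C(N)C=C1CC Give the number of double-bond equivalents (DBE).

Molecular formula: C9H12N2O.
DoU = (2C + 2 + N − H − X) / 2, where X is the halogen count and O/S are ignored.
    = (2·9 + 2 + 2 − 12 − 0) / 2 = 10 / 2 = 5.

5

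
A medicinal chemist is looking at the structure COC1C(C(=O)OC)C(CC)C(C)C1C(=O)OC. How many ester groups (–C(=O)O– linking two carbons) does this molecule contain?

2

The ester motif appears at heavy-atom positions 5, 15 in the SMILES.
Other groups present: 1 ether.
Ester count: 2.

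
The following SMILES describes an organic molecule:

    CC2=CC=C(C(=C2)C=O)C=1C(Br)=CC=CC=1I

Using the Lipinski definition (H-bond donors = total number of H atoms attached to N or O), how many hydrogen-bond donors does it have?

Donors: find every N or O and count the H atoms it carries.
  atom 9 (O): bond orders sum to 2 → 0 H
Lipinski HBD = 0.

0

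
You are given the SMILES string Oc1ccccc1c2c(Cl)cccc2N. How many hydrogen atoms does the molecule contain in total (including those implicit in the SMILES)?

10

Walk through each heavy atom and fill implicit hydrogens from standard valence (C 4, N 3, O 2, S 2, halogen 1); for lowercase aromatic atoms, an aromatic c carries 1 H when it has two neighbours and 0 H with three, and aromatic n carries 0 H:
  atom 1: O, bond orders sum to 1 (valence 2) → 1 H
  atom 2: aromatic c, 3 neighbours → 0 H
  atom 3: aromatic c, 2 neighbours → 1 H
  atom 4: aromatic c, 2 neighbours → 1 H
  atom 5: aromatic c, 2 neighbours → 1 H
  atom 6: aromatic c, 2 neighbours → 1 H
  atom 7: aromatic c, 3 neighbours → 0 H
  atom 8: aromatic c, 3 neighbours → 0 H
  atom 9: aromatic c, 3 neighbours → 0 H
  atom 10: Cl (halogen, monovalent) → 0 H
  atom 11: aromatic c, 2 neighbours → 1 H
  atom 12: aromatic c, 2 neighbours → 1 H
  atom 13: aromatic c, 2 neighbours → 1 H
  atom 14: aromatic c, 3 neighbours → 0 H
  atom 15: N, bond orders sum to 1 (valence 3) → 2 H
Total hydrogens: 10.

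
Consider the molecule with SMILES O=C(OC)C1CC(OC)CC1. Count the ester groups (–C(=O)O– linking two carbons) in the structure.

The ester motif appears at heavy-atom position 2 in the SMILES.
Other groups present: 1 ether.
Ester count: 1.

1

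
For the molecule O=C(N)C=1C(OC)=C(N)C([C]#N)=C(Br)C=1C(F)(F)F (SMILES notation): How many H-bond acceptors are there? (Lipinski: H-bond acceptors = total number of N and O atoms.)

5

N atoms: 3; O atoms: 2.
Lipinski HBA = 3 + 2 = 5.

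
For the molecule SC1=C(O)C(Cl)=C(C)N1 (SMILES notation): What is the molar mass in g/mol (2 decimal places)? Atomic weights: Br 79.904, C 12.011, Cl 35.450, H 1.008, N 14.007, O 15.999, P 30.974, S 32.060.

First, the molecular formula is C5H6ClNOS (counting implicit H from valence).
  C: 5 × 12.011 = 60.055
  Cl: 1 × 35.450 = 35.450
  H: 6 × 1.008 = 6.048
  N: 1 × 14.007 = 14.007
  O: 1 × 15.999 = 15.999
  S: 1 × 32.060 = 32.060
Sum: 5×12.011 + 1×35.450 + 6×1.008 + 1×14.007 + 1×15.999 + 1×32.060 = 163.619 → 163.62 g/mol.

163.62 g/mol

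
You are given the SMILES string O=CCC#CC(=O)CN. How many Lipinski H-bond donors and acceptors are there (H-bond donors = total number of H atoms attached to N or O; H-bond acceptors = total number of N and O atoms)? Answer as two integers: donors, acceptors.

2, 3

Donors: find every N or O and count the H atoms it carries.
  atom 1 (O): bond orders sum to 2 → 0 H
  atom 7 (O): bond orders sum to 2 → 0 H
  atom 9 (N): bond orders sum to 1 → 2 H
Lipinski HBD = 2.
Acceptors: N atoms = 1, O atoms = 2 → HBA = 3.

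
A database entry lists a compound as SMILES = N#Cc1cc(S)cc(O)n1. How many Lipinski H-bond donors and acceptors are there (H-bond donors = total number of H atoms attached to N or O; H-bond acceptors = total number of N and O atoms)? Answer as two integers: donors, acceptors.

1, 3

Donors: find every N or O and count the H atoms it carries.
  atom 1 (N): bond orders sum to 3 → 0 H
  atom 9 (O): bond orders sum to 1 → 1 H
  atom 10 (N): bond orders sum to 3 → 0 H
Lipinski HBD = 1.
Acceptors: N atoms = 2, O atoms = 1 → HBA = 3.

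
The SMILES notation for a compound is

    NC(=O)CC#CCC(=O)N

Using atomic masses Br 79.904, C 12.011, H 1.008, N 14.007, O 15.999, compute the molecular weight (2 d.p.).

First, the molecular formula is C6H8N2O2 (counting implicit H from valence).
  C: 6 × 12.011 = 72.066
  H: 8 × 1.008 = 8.064
  N: 2 × 14.007 = 28.014
  O: 2 × 15.999 = 31.998
Sum: 6×12.011 + 8×1.008 + 2×14.007 + 2×15.999 = 140.142 → 140.14 g/mol.

140.14 g/mol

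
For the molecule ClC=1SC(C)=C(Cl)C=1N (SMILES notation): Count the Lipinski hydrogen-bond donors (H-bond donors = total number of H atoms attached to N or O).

Donors: find every N or O and count the H atoms it carries.
  atom 9 (N): bond orders sum to 1 → 2 H
Lipinski HBD = 2.

2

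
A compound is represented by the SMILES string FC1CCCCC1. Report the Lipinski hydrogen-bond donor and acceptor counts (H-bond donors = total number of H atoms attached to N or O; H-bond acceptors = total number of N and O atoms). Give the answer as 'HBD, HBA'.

Donors: find every N or O and count the H atoms it carries.
  (no N or O atoms present)
Lipinski HBD = 0.
Acceptors: N atoms = 0, O atoms = 0 → HBA = 0.

0, 0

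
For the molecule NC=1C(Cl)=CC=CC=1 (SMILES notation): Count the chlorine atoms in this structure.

1

Scan the SMILES for Cl atoms (remember two-letter symbols like Cl and Br are single atoms).
Chlorine count: 1.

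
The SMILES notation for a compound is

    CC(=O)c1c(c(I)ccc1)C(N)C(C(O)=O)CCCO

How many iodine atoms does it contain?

Scan the SMILES for I atoms (remember two-letter symbols like Cl and Br are single atoms).
Iodine count: 1.

1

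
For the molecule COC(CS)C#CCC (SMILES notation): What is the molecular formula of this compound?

Walk through each heavy atom and fill implicit hydrogens from standard valence (C 4, N 3, O 2, S 2, halogen 1):
  atom 1: C, bond orders sum to 1 (valence 4) → 3 H
  atom 2: O, bond orders sum to 2 (valence 2) → 0 H
  atom 3: C, bond orders sum to 3 (valence 4) → 1 H
  atom 4: C, bond orders sum to 2 (valence 4) → 2 H
  atom 5: S, bond orders sum to 1 (valence 2) → 1 H
  atom 6: C, bond orders sum to 4 (valence 4) → 0 H
  atom 7: C, bond orders sum to 4 (valence 4) → 0 H
  atom 8: C, bond orders sum to 2 (valence 4) → 2 H
  atom 9: C, bond orders sum to 1 (valence 4) → 3 H
Totals → C:7, H:12, O:1, S:1.
In Hill order: C7H12OS.

C7H12OS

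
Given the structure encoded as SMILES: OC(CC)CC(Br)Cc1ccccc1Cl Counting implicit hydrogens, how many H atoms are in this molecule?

Walk through each heavy atom and fill implicit hydrogens from standard valence (C 4, N 3, O 2, S 2, halogen 1); for lowercase aromatic atoms, an aromatic c carries 1 H when it has two neighbours and 0 H with three, and aromatic n carries 0 H:
  atom 1: O, bond orders sum to 1 (valence 2) → 1 H
  atom 2: C, bond orders sum to 3 (valence 4) → 1 H
  atom 3: C, bond orders sum to 2 (valence 4) → 2 H
  atom 4: C, bond orders sum to 1 (valence 4) → 3 H
  atom 5: C, bond orders sum to 2 (valence 4) → 2 H
  atom 6: C, bond orders sum to 3 (valence 4) → 1 H
  atom 7: Br (halogen, monovalent) → 0 H
  atom 8: C, bond orders sum to 2 (valence 4) → 2 H
  atom 9: aromatic c, 3 neighbours → 0 H
  atom 10: aromatic c, 2 neighbours → 1 H
  atom 11: aromatic c, 2 neighbours → 1 H
  atom 12: aromatic c, 2 neighbours → 1 H
  atom 13: aromatic c, 2 neighbours → 1 H
  atom 14: aromatic c, 3 neighbours → 0 H
  atom 15: Cl (halogen, monovalent) → 0 H
Total hydrogens: 16.

16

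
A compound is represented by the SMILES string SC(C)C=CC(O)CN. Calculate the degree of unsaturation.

1

Degree of unsaturation = (number of rings) + (number of π bonds).
Ring closures in the SMILES: 0.
π bonds: 1 double bond (each 1 DoU) → 1 DoU from unsaturation.
Total DoU = 0 + 1 = 1.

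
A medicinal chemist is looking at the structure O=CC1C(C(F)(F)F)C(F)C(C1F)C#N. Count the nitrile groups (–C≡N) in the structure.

1

The nitrile motif appears at heavy-atom position 14 in the SMILES.
Other groups present: 1 aldehyde.
Nitrile count: 1.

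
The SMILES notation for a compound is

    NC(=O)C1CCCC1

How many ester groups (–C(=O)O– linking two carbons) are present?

Scan the SMILES for the ester motif — none present.
Groups that are present: 1 amide.

0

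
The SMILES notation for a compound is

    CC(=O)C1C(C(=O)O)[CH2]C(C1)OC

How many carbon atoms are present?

9

Count every carbon token in the SMILES (each C, including those in ring-closure positions and inside branches).
Carbon count: 9.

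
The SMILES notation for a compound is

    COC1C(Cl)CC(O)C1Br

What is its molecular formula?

Walk through each heavy atom and fill implicit hydrogens from standard valence (C 4, N 3, O 2, S 2, halogen 1):
  atom 1: C, bond orders sum to 1 (valence 4) → 3 H
  atom 2: O, bond orders sum to 2 (valence 2) → 0 H
  atom 3: C, bond orders sum to 3 (valence 4) → 1 H
  atom 4: C, bond orders sum to 3 (valence 4) → 1 H
  atom 5: Cl (halogen, monovalent) → 0 H
  atom 6: C, bond orders sum to 2 (valence 4) → 2 H
  atom 7: C, bond orders sum to 3 (valence 4) → 1 H
  atom 8: O, bond orders sum to 1 (valence 2) → 1 H
  atom 9: C, bond orders sum to 3 (valence 4) → 1 H
  atom 10: Br (halogen, monovalent) → 0 H
Totals → C:6, H:10, Br:1, Cl:1, O:2.

C6H10BrClO2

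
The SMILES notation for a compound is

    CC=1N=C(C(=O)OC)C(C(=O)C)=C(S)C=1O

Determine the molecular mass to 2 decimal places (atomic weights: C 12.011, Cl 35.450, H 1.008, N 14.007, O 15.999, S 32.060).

First, the molecular formula is C10H11NO4S (counting implicit H from valence).
  C: 10 × 12.011 = 120.110
  H: 11 × 1.008 = 11.088
  N: 1 × 14.007 = 14.007
  O: 4 × 15.999 = 63.996
  S: 1 × 32.060 = 32.060
Sum: 10×12.011 + 11×1.008 + 1×14.007 + 4×15.999 + 1×32.060 = 241.261 → 241.26 g/mol.

241.26 g/mol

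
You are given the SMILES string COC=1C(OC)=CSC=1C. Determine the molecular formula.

C7H10O2S

Walk through each heavy atom and fill implicit hydrogens from standard valence (C 4, N 3, O 2, S 2, halogen 1):
  atom 1: C, bond orders sum to 1 (valence 4) → 3 H
  atom 2: O, bond orders sum to 2 (valence 2) → 0 H
  atom 3: C, bond orders sum to 4 (valence 4) → 0 H
  atom 4: C, bond orders sum to 4 (valence 4) → 0 H
  atom 5: O, bond orders sum to 2 (valence 2) → 0 H
  atom 6: C, bond orders sum to 1 (valence 4) → 3 H
  atom 7: C, bond orders sum to 3 (valence 4) → 1 H
  atom 8: S, bond orders sum to 2 (valence 2) → 0 H
  atom 9: C, bond orders sum to 4 (valence 4) → 0 H
  atom 10: C, bond orders sum to 1 (valence 4) → 3 H
Totals → C:7, H:10, O:2, S:1.
In Hill order: C7H10O2S.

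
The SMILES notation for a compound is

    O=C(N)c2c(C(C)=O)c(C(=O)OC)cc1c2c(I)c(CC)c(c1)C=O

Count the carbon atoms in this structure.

Count every carbon token in the SMILES (each C, including those in ring-closure positions and inside branches).
Carbon count: 18.

18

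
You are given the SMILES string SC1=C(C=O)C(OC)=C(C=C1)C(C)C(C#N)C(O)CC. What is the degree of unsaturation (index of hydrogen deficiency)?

Molecular formula: C15H19NO3S.
DoU = (2C + 2 + N − H − X) / 2, where X is the halogen count and O/S are ignored.
    = (2·15 + 2 + 1 − 19 − 0) / 2 = 14 / 2 = 7.

7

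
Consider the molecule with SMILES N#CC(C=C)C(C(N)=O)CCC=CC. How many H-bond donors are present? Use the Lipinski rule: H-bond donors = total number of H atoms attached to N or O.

2

Donors: find every N or O and count the H atoms it carries.
  atom 1 (N): bond orders sum to 3 → 0 H
  atom 8 (N): bond orders sum to 1 → 2 H
  atom 9 (O): bond orders sum to 2 → 0 H
Lipinski HBD = 2.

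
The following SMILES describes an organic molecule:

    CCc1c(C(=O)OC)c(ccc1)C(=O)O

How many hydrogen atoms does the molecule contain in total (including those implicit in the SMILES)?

Walk through each heavy atom and fill implicit hydrogens from standard valence (C 4, N 3, O 2, S 2, halogen 1); for lowercase aromatic atoms, an aromatic c carries 1 H when it has two neighbours and 0 H with three, and aromatic n carries 0 H:
  atom 1: C, bond orders sum to 1 (valence 4) → 3 H
  atom 2: C, bond orders sum to 2 (valence 4) → 2 H
  atom 3: aromatic c, 3 neighbours → 0 H
  atom 4: aromatic c, 3 neighbours → 0 H
  atom 5: C, bond orders sum to 4 (valence 4) → 0 H
  atom 6: O, bond orders sum to 2 (valence 2) → 0 H
  atom 7: O, bond orders sum to 2 (valence 2) → 0 H
  atom 8: C, bond orders sum to 1 (valence 4) → 3 H
  atom 9: aromatic c, 3 neighbours → 0 H
  atom 10: aromatic c, 2 neighbours → 1 H
  atom 11: aromatic c, 2 neighbours → 1 H
  atom 12: aromatic c, 2 neighbours → 1 H
  atom 13: C, bond orders sum to 4 (valence 4) → 0 H
  atom 14: O, bond orders sum to 2 (valence 2) → 0 H
  atom 15: O, bond orders sum to 1 (valence 2) → 1 H
Total hydrogens: 12.

12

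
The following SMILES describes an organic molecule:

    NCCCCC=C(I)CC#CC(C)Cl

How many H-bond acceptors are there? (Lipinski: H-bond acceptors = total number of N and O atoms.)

N atoms: 1; O atoms: 0.
Lipinski HBA = 1 + 0 = 1.

1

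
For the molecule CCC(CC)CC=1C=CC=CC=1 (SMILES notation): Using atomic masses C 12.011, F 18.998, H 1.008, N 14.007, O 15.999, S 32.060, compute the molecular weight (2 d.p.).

162.28 g/mol

First, the molecular formula is C12H18 (counting implicit H from valence).
  C: 12 × 12.011 = 144.132
  H: 18 × 1.008 = 18.144
Sum: 12×12.011 + 18×1.008 = 162.276 → 162.28 g/mol.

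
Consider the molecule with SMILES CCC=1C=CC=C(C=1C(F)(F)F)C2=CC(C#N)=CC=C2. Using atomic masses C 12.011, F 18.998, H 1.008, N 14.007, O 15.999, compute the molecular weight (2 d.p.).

First, the molecular formula is C16H12F3N (counting implicit H from valence).
  C: 16 × 12.011 = 192.176
  F: 3 × 18.998 = 56.994
  H: 12 × 1.008 = 12.096
  N: 1 × 14.007 = 14.007
Sum: 16×12.011 + 3×18.998 + 12×1.008 + 1×14.007 = 275.273 → 275.27 g/mol.

275.27 g/mol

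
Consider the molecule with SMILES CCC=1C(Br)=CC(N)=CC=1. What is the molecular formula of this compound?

C8H10BrN

Walk through each heavy atom and fill implicit hydrogens from standard valence (C 4, N 3, O 2, S 2, halogen 1):
  atom 1: C, bond orders sum to 1 (valence 4) → 3 H
  atom 2: C, bond orders sum to 2 (valence 4) → 2 H
  atom 3: C, bond orders sum to 4 (valence 4) → 0 H
  atom 4: C, bond orders sum to 4 (valence 4) → 0 H
  atom 5: Br (halogen, monovalent) → 0 H
  atom 6: C, bond orders sum to 3 (valence 4) → 1 H
  atom 7: C, bond orders sum to 4 (valence 4) → 0 H
  atom 8: N, bond orders sum to 1 (valence 3) → 2 H
  atom 9: C, bond orders sum to 3 (valence 4) → 1 H
  atom 10: C, bond orders sum to 3 (valence 4) → 1 H
Totals → C:8, H:10, Br:1, N:1.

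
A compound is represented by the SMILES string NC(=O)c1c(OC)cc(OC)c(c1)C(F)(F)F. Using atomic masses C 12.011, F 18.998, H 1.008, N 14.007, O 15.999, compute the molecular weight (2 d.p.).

First, the molecular formula is C10H10F3NO3 (counting implicit H from valence).
  C: 10 × 12.011 = 120.110
  F: 3 × 18.998 = 56.994
  H: 10 × 1.008 = 10.080
  N: 1 × 14.007 = 14.007
  O: 3 × 15.999 = 47.997
Sum: 10×12.011 + 3×18.998 + 10×1.008 + 1×14.007 + 3×15.999 = 249.188 → 249.19 g/mol.

249.19 g/mol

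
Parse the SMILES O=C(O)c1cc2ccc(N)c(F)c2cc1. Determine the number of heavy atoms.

Every atom symbol written in the SMILES (organic subset) is one heavy atom; implicit H are not written.
Heavy atoms by element → C:11, F:1, N:1, O:2.
Total: 15.

15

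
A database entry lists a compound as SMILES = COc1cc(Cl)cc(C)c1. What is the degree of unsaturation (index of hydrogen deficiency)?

4

Molecular formula: C8H9ClO.
DoU = (2C + 2 + N − H − X) / 2, where X is the halogen count and O/S are ignored.
    = (2·8 + 2 + 0 − 9 − 1) / 2 = 8 / 2 = 4.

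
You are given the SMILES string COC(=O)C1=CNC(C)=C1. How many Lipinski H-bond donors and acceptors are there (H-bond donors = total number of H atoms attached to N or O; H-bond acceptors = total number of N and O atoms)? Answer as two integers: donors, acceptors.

Donors: find every N or O and count the H atoms it carries.
  atom 2 (O): bond orders sum to 2 → 0 H
  atom 4 (O): bond orders sum to 2 → 0 H
  atom 7 (N): bond orders sum to 2 → 1 H
Lipinski HBD = 1.
Acceptors: N atoms = 1, O atoms = 2 → HBA = 3.

1, 3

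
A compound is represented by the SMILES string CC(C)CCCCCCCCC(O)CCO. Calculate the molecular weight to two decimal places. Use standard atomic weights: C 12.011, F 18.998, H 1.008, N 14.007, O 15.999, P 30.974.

First, the molecular formula is C14H30O2 (counting implicit H from valence).
  C: 14 × 12.011 = 168.154
  H: 30 × 1.008 = 30.240
  O: 2 × 15.999 = 31.998
Sum: 14×12.011 + 30×1.008 + 2×15.999 = 230.392 → 230.39 g/mol.

230.39 g/mol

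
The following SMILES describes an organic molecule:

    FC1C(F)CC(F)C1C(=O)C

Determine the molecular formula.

C7H9F3O

Walk through each heavy atom and fill implicit hydrogens from standard valence (C 4, N 3, O 2, S 2, halogen 1):
  atom 1: F (halogen, monovalent) → 0 H
  atom 2: C, bond orders sum to 3 (valence 4) → 1 H
  atom 3: C, bond orders sum to 3 (valence 4) → 1 H
  atom 4: F (halogen, monovalent) → 0 H
  atom 5: C, bond orders sum to 2 (valence 4) → 2 H
  atom 6: C, bond orders sum to 3 (valence 4) → 1 H
  atom 7: F (halogen, monovalent) → 0 H
  atom 8: C, bond orders sum to 3 (valence 4) → 1 H
  atom 9: C, bond orders sum to 4 (valence 4) → 0 H
  atom 10: O, bond orders sum to 2 (valence 2) → 0 H
  atom 11: C, bond orders sum to 1 (valence 4) → 3 H
Totals → C:7, H:9, F:3, O:1.
In Hill order: C7H9F3O.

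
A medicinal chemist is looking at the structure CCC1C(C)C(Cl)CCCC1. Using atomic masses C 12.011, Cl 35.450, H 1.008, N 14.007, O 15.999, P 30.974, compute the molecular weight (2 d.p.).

174.71 g/mol

First, the molecular formula is C10H19Cl (counting implicit H from valence).
  C: 10 × 12.011 = 120.110
  Cl: 1 × 35.450 = 35.450
  H: 19 × 1.008 = 19.152
Sum: 10×12.011 + 1×35.450 + 19×1.008 = 174.712 → 174.71 g/mol.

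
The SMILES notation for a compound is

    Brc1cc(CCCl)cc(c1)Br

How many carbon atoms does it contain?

8

Count every carbon token in the SMILES (each C, including those in ring-closure positions and inside branches).
Carbon count: 8.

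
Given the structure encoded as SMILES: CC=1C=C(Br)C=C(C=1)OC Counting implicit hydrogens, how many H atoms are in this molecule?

9

Walk through each heavy atom and fill implicit hydrogens from standard valence (C 4, N 3, O 2, S 2, halogen 1):
  atom 1: C, bond orders sum to 1 (valence 4) → 3 H
  atom 2: C, bond orders sum to 4 (valence 4) → 0 H
  atom 3: C, bond orders sum to 3 (valence 4) → 1 H
  atom 4: C, bond orders sum to 4 (valence 4) → 0 H
  atom 5: Br (halogen, monovalent) → 0 H
  atom 6: C, bond orders sum to 3 (valence 4) → 1 H
  atom 7: C, bond orders sum to 4 (valence 4) → 0 H
  atom 8: C, bond orders sum to 3 (valence 4) → 1 H
  atom 9: O, bond orders sum to 2 (valence 2) → 0 H
  atom 10: C, bond orders sum to 1 (valence 4) → 3 H
Total hydrogens: 9.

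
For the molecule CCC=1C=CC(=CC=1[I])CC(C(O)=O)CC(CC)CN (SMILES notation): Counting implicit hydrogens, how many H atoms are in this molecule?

24

Walk through each heavy atom and fill implicit hydrogens from standard valence (C 4, N 3, O 2, S 2, halogen 1):
  atom 1: C, bond orders sum to 1 (valence 4) → 3 H
  atom 2: C, bond orders sum to 2 (valence 4) → 2 H
  atom 3: C, bond orders sum to 4 (valence 4) → 0 H
  atom 4: C, bond orders sum to 3 (valence 4) → 1 H
  atom 5: C, bond orders sum to 3 (valence 4) → 1 H
  atom 6: C, bond orders sum to 4 (valence 4) → 0 H
  atom 7: C, bond orders sum to 3 (valence 4) → 1 H
  atom 8: C, bond orders sum to 4 (valence 4) → 0 H
  atom 9: I with explicit H count 0
  atom 10: C, bond orders sum to 2 (valence 4) → 2 H
  atom 11: C, bond orders sum to 3 (valence 4) → 1 H
  atom 12: C, bond orders sum to 4 (valence 4) → 0 H
  atom 13: O, bond orders sum to 1 (valence 2) → 1 H
  atom 14: O, bond orders sum to 2 (valence 2) → 0 H
  atom 15: C, bond orders sum to 2 (valence 4) → 2 H
  atom 16: C, bond orders sum to 3 (valence 4) → 1 H
  atom 17: C, bond orders sum to 2 (valence 4) → 2 H
  atom 18: C, bond orders sum to 1 (valence 4) → 3 H
  atom 19: C, bond orders sum to 2 (valence 4) → 2 H
  atom 20: N, bond orders sum to 1 (valence 3) → 2 H
Total hydrogens: 24.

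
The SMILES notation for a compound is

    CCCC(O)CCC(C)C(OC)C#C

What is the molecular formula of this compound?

C12H22O2

Walk through each heavy atom and fill implicit hydrogens from standard valence (C 4, N 3, O 2, S 2, halogen 1):
  atom 1: C, bond orders sum to 1 (valence 4) → 3 H
  atom 2: C, bond orders sum to 2 (valence 4) → 2 H
  atom 3: C, bond orders sum to 2 (valence 4) → 2 H
  atom 4: C, bond orders sum to 3 (valence 4) → 1 H
  atom 5: O, bond orders sum to 1 (valence 2) → 1 H
  atom 6: C, bond orders sum to 2 (valence 4) → 2 H
  atom 7: C, bond orders sum to 2 (valence 4) → 2 H
  atom 8: C, bond orders sum to 3 (valence 4) → 1 H
  atom 9: C, bond orders sum to 1 (valence 4) → 3 H
  atom 10: C, bond orders sum to 3 (valence 4) → 1 H
  atom 11: O, bond orders sum to 2 (valence 2) → 0 H
  atom 12: C, bond orders sum to 1 (valence 4) → 3 H
  atom 13: C, bond orders sum to 4 (valence 4) → 0 H
  atom 14: C, bond orders sum to 3 (valence 4) → 1 H
Totals → C:12, H:22, O:2.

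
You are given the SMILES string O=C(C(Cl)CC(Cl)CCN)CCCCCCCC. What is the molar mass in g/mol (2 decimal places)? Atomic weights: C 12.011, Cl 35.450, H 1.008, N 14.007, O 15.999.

296.28 g/mol

First, the molecular formula is C14H27Cl2NO (counting implicit H from valence).
  C: 14 × 12.011 = 168.154
  Cl: 2 × 35.450 = 70.900
  H: 27 × 1.008 = 27.216
  N: 1 × 14.007 = 14.007
  O: 1 × 15.999 = 15.999
Sum: 14×12.011 + 2×35.450 + 27×1.008 + 1×14.007 + 1×15.999 = 296.276 → 296.28 g/mol.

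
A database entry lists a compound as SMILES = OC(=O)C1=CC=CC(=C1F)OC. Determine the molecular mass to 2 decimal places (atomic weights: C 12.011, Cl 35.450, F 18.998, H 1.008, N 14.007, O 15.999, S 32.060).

First, the molecular formula is C8H7FO3 (counting implicit H from valence).
  C: 8 × 12.011 = 96.088
  F: 1 × 18.998 = 18.998
  H: 7 × 1.008 = 7.056
  O: 3 × 15.999 = 47.997
Sum: 8×12.011 + 1×18.998 + 7×1.008 + 3×15.999 = 170.139 → 170.14 g/mol.

170.14 g/mol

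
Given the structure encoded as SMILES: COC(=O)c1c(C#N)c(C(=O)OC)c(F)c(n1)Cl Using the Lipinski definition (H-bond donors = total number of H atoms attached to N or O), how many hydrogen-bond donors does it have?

0

Donors: find every N or O and count the H atoms it carries.
  atom 2 (O): bond orders sum to 2 → 0 H
  atom 4 (O): bond orders sum to 2 → 0 H
  atom 8 (N): bond orders sum to 3 → 0 H
  atom 11 (O): bond orders sum to 2 → 0 H
  atom 12 (O): bond orders sum to 2 → 0 H
  atom 17 (N): bond orders sum to 3 → 0 H
Lipinski HBD = 0.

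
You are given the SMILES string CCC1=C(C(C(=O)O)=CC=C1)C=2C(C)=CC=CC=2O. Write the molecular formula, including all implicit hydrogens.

C16H16O3

Walk through each heavy atom and fill implicit hydrogens from standard valence (C 4, N 3, O 2, S 2, halogen 1):
  atom 1: C, bond orders sum to 1 (valence 4) → 3 H
  atom 2: C, bond orders sum to 2 (valence 4) → 2 H
  atom 3: C, bond orders sum to 4 (valence 4) → 0 H
  atom 4: C, bond orders sum to 4 (valence 4) → 0 H
  atom 5: C, bond orders sum to 4 (valence 4) → 0 H
  atom 6: C, bond orders sum to 4 (valence 4) → 0 H
  atom 7: O, bond orders sum to 2 (valence 2) → 0 H
  atom 8: O, bond orders sum to 1 (valence 2) → 1 H
  atom 9: C, bond orders sum to 3 (valence 4) → 1 H
  atom 10: C, bond orders sum to 3 (valence 4) → 1 H
  atom 11: C, bond orders sum to 3 (valence 4) → 1 H
  atom 12: C, bond orders sum to 4 (valence 4) → 0 H
  atom 13: C, bond orders sum to 4 (valence 4) → 0 H
  atom 14: C, bond orders sum to 1 (valence 4) → 3 H
  atom 15: C, bond orders sum to 3 (valence 4) → 1 H
  atom 16: C, bond orders sum to 3 (valence 4) → 1 H
  atom 17: C, bond orders sum to 3 (valence 4) → 1 H
  atom 18: C, bond orders sum to 4 (valence 4) → 0 H
  atom 19: O, bond orders sum to 1 (valence 2) → 1 H
Totals → C:16, H:16, O:3.
In Hill order: C16H16O3.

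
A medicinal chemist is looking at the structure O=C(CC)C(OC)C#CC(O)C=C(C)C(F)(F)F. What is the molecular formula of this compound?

C12H15F3O3

Walk through each heavy atom and fill implicit hydrogens from standard valence (C 4, N 3, O 2, S 2, halogen 1):
  atom 1: O, bond orders sum to 2 (valence 2) → 0 H
  atom 2: C, bond orders sum to 4 (valence 4) → 0 H
  atom 3: C, bond orders sum to 2 (valence 4) → 2 H
  atom 4: C, bond orders sum to 1 (valence 4) → 3 H
  atom 5: C, bond orders sum to 3 (valence 4) → 1 H
  atom 6: O, bond orders sum to 2 (valence 2) → 0 H
  atom 7: C, bond orders sum to 1 (valence 4) → 3 H
  atom 8: C, bond orders sum to 4 (valence 4) → 0 H
  atom 9: C, bond orders sum to 4 (valence 4) → 0 H
  atom 10: C, bond orders sum to 3 (valence 4) → 1 H
  atom 11: O, bond orders sum to 1 (valence 2) → 1 H
  atom 12: C, bond orders sum to 3 (valence 4) → 1 H
  atom 13: C, bond orders sum to 4 (valence 4) → 0 H
  atom 14: C, bond orders sum to 1 (valence 4) → 3 H
  atom 15: C, bond orders sum to 4 (valence 4) → 0 H
  atom 16: F (halogen, monovalent) → 0 H
  atom 17: F (halogen, monovalent) → 0 H
  atom 18: F (halogen, monovalent) → 0 H
Totals → C:12, H:15, F:3, O:3.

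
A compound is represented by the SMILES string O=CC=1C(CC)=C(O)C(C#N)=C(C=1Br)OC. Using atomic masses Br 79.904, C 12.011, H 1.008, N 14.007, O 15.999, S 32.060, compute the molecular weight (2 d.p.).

284.11 g/mol

First, the molecular formula is C11H10BrNO3 (counting implicit H from valence).
  Br: 1 × 79.904 = 79.904
  C: 11 × 12.011 = 132.121
  H: 10 × 1.008 = 10.080
  N: 1 × 14.007 = 14.007
  O: 3 × 15.999 = 47.997
Sum: 1×79.904 + 11×12.011 + 10×1.008 + 1×14.007 + 3×15.999 = 284.109 → 284.11 g/mol.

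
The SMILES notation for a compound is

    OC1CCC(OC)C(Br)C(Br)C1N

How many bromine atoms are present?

2

Scan the SMILES for Br atoms (remember two-letter symbols like Cl and Br are single atoms).
Bromine count: 2.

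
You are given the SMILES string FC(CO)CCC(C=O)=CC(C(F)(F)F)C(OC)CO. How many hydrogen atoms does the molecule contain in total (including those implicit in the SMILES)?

18

Walk through each heavy atom and fill implicit hydrogens from standard valence (C 4, N 3, O 2, S 2, halogen 1):
  atom 1: F (halogen, monovalent) → 0 H
  atom 2: C, bond orders sum to 3 (valence 4) → 1 H
  atom 3: C, bond orders sum to 2 (valence 4) → 2 H
  atom 4: O, bond orders sum to 1 (valence 2) → 1 H
  atom 5: C, bond orders sum to 2 (valence 4) → 2 H
  atom 6: C, bond orders sum to 2 (valence 4) → 2 H
  atom 7: C, bond orders sum to 4 (valence 4) → 0 H
  atom 8: C, bond orders sum to 3 (valence 4) → 1 H
  atom 9: O, bond orders sum to 2 (valence 2) → 0 H
  atom 10: C, bond orders sum to 3 (valence 4) → 1 H
  atom 11: C, bond orders sum to 3 (valence 4) → 1 H
  atom 12: C, bond orders sum to 4 (valence 4) → 0 H
  atom 13: F (halogen, monovalent) → 0 H
  atom 14: F (halogen, monovalent) → 0 H
  atom 15: F (halogen, monovalent) → 0 H
  atom 16: C, bond orders sum to 3 (valence 4) → 1 H
  atom 17: O, bond orders sum to 2 (valence 2) → 0 H
  atom 18: C, bond orders sum to 1 (valence 4) → 3 H
  atom 19: C, bond orders sum to 2 (valence 4) → 2 H
  atom 20: O, bond orders sum to 1 (valence 2) → 1 H
Total hydrogens: 18.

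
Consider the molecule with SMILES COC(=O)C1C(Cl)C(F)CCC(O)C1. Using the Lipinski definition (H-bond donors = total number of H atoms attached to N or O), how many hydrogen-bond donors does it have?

1

Donors: find every N or O and count the H atoms it carries.
  atom 2 (O): bond orders sum to 2 → 0 H
  atom 4 (O): bond orders sum to 2 → 0 H
  atom 13 (O): bond orders sum to 1 → 1 H
Lipinski HBD = 1.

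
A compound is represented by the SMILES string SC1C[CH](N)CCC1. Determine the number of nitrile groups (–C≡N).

0

Scan the SMILES for the nitrile motif — none present.
Groups that are present: 1 primary amine, 1 thiol.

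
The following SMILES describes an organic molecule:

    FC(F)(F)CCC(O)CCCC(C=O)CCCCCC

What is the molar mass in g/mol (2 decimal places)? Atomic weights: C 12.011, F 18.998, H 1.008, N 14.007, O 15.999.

First, the molecular formula is C15H27F3O2 (counting implicit H from valence).
  C: 15 × 12.011 = 180.165
  F: 3 × 18.998 = 56.994
  H: 27 × 1.008 = 27.216
  O: 2 × 15.999 = 31.998
Sum: 15×12.011 + 3×18.998 + 27×1.008 + 2×15.999 = 296.373 → 296.37 g/mol.

296.37 g/mol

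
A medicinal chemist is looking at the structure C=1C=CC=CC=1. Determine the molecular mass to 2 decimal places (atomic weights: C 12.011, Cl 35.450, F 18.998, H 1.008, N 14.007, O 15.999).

78.11 g/mol

First, the molecular formula is C6H6 (counting implicit H from valence).
  C: 6 × 12.011 = 72.066
  H: 6 × 1.008 = 6.048
Sum: 6×12.011 + 6×1.008 = 78.114 → 78.11 g/mol.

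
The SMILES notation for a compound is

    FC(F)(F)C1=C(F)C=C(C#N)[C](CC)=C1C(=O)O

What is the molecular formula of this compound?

C11H7F4NO2

Walk through each heavy atom and fill implicit hydrogens from standard valence (C 4, N 3, O 2, S 2, halogen 1):
  atom 1: F (halogen, monovalent) → 0 H
  atom 2: C, bond orders sum to 4 (valence 4) → 0 H
  atom 3: F (halogen, monovalent) → 0 H
  atom 4: F (halogen, monovalent) → 0 H
  atom 5: C, bond orders sum to 4 (valence 4) → 0 H
  atom 6: C, bond orders sum to 4 (valence 4) → 0 H
  atom 7: F (halogen, monovalent) → 0 H
  atom 8: C, bond orders sum to 3 (valence 4) → 1 H
  atom 9: C, bond orders sum to 4 (valence 4) → 0 H
  atom 10: C, bond orders sum to 4 (valence 4) → 0 H
  atom 11: N, bond orders sum to 3 (valence 3) → 0 H
  atom 12: C with explicit H count 0
  atom 13: C, bond orders sum to 2 (valence 4) → 2 H
  atom 14: C, bond orders sum to 1 (valence 4) → 3 H
  atom 15: C, bond orders sum to 4 (valence 4) → 0 H
  atom 16: C, bond orders sum to 4 (valence 4) → 0 H
  atom 17: O, bond orders sum to 2 (valence 2) → 0 H
  atom 18: O, bond orders sum to 1 (valence 2) → 1 H
Totals → C:11, H:7, F:4, N:1, O:2.
In Hill order: C11H7F4NO2.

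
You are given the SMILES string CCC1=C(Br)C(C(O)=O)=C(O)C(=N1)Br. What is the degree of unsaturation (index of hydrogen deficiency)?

Degree of unsaturation = (number of rings) + (number of π bonds).
Ring closures in the SMILES: 1.
π bonds: 4 double bonds (each 1 DoU) → 4 DoU from unsaturation.
Total DoU = 1 + 4 = 5.

5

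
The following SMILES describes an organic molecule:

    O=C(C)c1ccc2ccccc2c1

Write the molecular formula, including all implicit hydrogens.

C12H10O

Walk through each heavy atom and fill implicit hydrogens from standard valence (C 4, N 3, O 2, S 2, halogen 1); for lowercase aromatic atoms, an aromatic c carries 1 H when it has two neighbours and 0 H with three, and aromatic n carries 0 H:
  atom 1: O, bond orders sum to 2 (valence 2) → 0 H
  atom 2: C, bond orders sum to 4 (valence 4) → 0 H
  atom 3: C, bond orders sum to 1 (valence 4) → 3 H
  atom 4: aromatic c, 3 neighbours → 0 H
  atom 5: aromatic c, 2 neighbours → 1 H
  atom 6: aromatic c, 2 neighbours → 1 H
  atom 7: aromatic c, 3 neighbours → 0 H
  atom 8: aromatic c, 2 neighbours → 1 H
  atom 9: aromatic c, 2 neighbours → 1 H
  atom 10: aromatic c, 2 neighbours → 1 H
  atom 11: aromatic c, 2 neighbours → 1 H
  atom 12: aromatic c, 3 neighbours → 0 H
  atom 13: aromatic c, 2 neighbours → 1 H
Totals → C:12, H:10, O:1.
In Hill order: C12H10O.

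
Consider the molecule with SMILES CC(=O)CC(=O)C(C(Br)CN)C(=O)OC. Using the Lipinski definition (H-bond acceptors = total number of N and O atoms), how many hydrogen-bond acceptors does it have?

5

N atoms: 1; O atoms: 4.
Lipinski HBA = 1 + 4 = 5.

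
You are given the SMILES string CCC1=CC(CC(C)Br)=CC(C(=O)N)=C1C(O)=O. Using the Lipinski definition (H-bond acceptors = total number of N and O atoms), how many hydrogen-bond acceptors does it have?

N atoms: 1; O atoms: 3.
Lipinski HBA = 1 + 3 = 4.

4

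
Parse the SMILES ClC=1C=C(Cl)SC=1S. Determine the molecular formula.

Walk through each heavy atom and fill implicit hydrogens from standard valence (C 4, N 3, O 2, S 2, halogen 1):
  atom 1: Cl (halogen, monovalent) → 0 H
  atom 2: C, bond orders sum to 4 (valence 4) → 0 H
  atom 3: C, bond orders sum to 3 (valence 4) → 1 H
  atom 4: C, bond orders sum to 4 (valence 4) → 0 H
  atom 5: Cl (halogen, monovalent) → 0 H
  atom 6: S, bond orders sum to 2 (valence 2) → 0 H
  atom 7: C, bond orders sum to 4 (valence 4) → 0 H
  atom 8: S, bond orders sum to 1 (valence 2) → 1 H
Totals → C:4, H:2, Cl:2, S:2.

C4H2Cl2S2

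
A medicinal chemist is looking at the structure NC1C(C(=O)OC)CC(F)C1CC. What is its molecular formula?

Walk through each heavy atom and fill implicit hydrogens from standard valence (C 4, N 3, O 2, S 2, halogen 1):
  atom 1: N, bond orders sum to 1 (valence 3) → 2 H
  atom 2: C, bond orders sum to 3 (valence 4) → 1 H
  atom 3: C, bond orders sum to 3 (valence 4) → 1 H
  atom 4: C, bond orders sum to 4 (valence 4) → 0 H
  atom 5: O, bond orders sum to 2 (valence 2) → 0 H
  atom 6: O, bond orders sum to 2 (valence 2) → 0 H
  atom 7: C, bond orders sum to 1 (valence 4) → 3 H
  atom 8: C, bond orders sum to 2 (valence 4) → 2 H
  atom 9: C, bond orders sum to 3 (valence 4) → 1 H
  atom 10: F (halogen, monovalent) → 0 H
  atom 11: C, bond orders sum to 3 (valence 4) → 1 H
  atom 12: C, bond orders sum to 2 (valence 4) → 2 H
  atom 13: C, bond orders sum to 1 (valence 4) → 3 H
Totals → C:9, H:16, F:1, N:1, O:2.

C9H16FNO2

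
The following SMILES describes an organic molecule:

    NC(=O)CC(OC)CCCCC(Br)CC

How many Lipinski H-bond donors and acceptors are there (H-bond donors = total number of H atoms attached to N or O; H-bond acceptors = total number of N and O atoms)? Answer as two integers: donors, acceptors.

Donors: find every N or O and count the H atoms it carries.
  atom 1 (N): bond orders sum to 1 → 2 H
  atom 3 (O): bond orders sum to 2 → 0 H
  atom 6 (O): bond orders sum to 2 → 0 H
Lipinski HBD = 2.
Acceptors: N atoms = 1, O atoms = 2 → HBA = 3.

2, 3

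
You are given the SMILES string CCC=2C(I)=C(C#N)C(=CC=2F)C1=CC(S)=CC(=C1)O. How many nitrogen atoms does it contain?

1

Scan the SMILES for N atoms (remember two-letter symbols like Cl and Br are single atoms).
Nitrogen count: 1.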